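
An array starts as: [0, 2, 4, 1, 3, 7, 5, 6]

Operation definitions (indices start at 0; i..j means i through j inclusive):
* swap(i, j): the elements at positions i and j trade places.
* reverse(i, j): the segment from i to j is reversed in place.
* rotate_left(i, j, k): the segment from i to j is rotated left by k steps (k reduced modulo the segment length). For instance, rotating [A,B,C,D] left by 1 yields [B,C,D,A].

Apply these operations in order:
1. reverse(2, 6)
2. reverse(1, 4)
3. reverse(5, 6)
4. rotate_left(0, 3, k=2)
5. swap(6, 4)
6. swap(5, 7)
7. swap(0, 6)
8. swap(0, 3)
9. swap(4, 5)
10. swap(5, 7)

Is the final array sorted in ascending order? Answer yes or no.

After 1 (reverse(2, 6)): [0, 2, 5, 7, 3, 1, 4, 6]
After 2 (reverse(1, 4)): [0, 3, 7, 5, 2, 1, 4, 6]
After 3 (reverse(5, 6)): [0, 3, 7, 5, 2, 4, 1, 6]
After 4 (rotate_left(0, 3, k=2)): [7, 5, 0, 3, 2, 4, 1, 6]
After 5 (swap(6, 4)): [7, 5, 0, 3, 1, 4, 2, 6]
After 6 (swap(5, 7)): [7, 5, 0, 3, 1, 6, 2, 4]
After 7 (swap(0, 6)): [2, 5, 0, 3, 1, 6, 7, 4]
After 8 (swap(0, 3)): [3, 5, 0, 2, 1, 6, 7, 4]
After 9 (swap(4, 5)): [3, 5, 0, 2, 6, 1, 7, 4]
After 10 (swap(5, 7)): [3, 5, 0, 2, 6, 4, 7, 1]

Answer: no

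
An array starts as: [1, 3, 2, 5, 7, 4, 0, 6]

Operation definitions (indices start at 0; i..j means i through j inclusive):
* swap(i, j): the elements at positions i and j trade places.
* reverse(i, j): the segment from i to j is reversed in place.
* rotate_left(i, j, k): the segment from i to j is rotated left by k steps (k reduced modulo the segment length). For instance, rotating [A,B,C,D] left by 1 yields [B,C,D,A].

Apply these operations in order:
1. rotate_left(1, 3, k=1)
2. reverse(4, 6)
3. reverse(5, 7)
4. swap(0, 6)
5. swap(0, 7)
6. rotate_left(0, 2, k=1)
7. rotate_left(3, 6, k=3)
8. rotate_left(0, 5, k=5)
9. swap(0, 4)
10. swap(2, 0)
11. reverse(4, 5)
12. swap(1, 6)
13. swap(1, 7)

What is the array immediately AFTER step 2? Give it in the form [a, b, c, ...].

Answer: [1, 2, 5, 3, 0, 4, 7, 6]

Derivation:
After 1 (rotate_left(1, 3, k=1)): [1, 2, 5, 3, 7, 4, 0, 6]
After 2 (reverse(4, 6)): [1, 2, 5, 3, 0, 4, 7, 6]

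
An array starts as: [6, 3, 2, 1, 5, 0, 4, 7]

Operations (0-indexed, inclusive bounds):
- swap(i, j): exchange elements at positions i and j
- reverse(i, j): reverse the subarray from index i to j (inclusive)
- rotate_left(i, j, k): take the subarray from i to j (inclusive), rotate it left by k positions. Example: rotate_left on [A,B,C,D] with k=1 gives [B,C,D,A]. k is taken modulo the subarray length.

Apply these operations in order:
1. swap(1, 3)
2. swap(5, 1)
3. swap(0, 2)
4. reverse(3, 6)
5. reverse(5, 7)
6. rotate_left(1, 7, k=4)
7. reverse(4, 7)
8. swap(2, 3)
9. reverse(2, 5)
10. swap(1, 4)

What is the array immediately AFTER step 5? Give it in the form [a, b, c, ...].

Answer: [2, 0, 6, 4, 1, 7, 3, 5]

Derivation:
After 1 (swap(1, 3)): [6, 1, 2, 3, 5, 0, 4, 7]
After 2 (swap(5, 1)): [6, 0, 2, 3, 5, 1, 4, 7]
After 3 (swap(0, 2)): [2, 0, 6, 3, 5, 1, 4, 7]
After 4 (reverse(3, 6)): [2, 0, 6, 4, 1, 5, 3, 7]
After 5 (reverse(5, 7)): [2, 0, 6, 4, 1, 7, 3, 5]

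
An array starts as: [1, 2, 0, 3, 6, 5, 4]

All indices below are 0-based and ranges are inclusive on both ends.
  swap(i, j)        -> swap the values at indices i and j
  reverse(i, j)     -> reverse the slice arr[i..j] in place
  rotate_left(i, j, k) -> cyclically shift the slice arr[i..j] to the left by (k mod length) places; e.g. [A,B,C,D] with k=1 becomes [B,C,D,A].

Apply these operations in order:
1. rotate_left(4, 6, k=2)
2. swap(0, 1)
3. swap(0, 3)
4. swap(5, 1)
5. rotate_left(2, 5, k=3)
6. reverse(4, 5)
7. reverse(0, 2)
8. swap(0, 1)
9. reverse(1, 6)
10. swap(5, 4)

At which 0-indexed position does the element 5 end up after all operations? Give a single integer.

After 1 (rotate_left(4, 6, k=2)): [1, 2, 0, 3, 4, 6, 5]
After 2 (swap(0, 1)): [2, 1, 0, 3, 4, 6, 5]
After 3 (swap(0, 3)): [3, 1, 0, 2, 4, 6, 5]
After 4 (swap(5, 1)): [3, 6, 0, 2, 4, 1, 5]
After 5 (rotate_left(2, 5, k=3)): [3, 6, 1, 0, 2, 4, 5]
After 6 (reverse(4, 5)): [3, 6, 1, 0, 4, 2, 5]
After 7 (reverse(0, 2)): [1, 6, 3, 0, 4, 2, 5]
After 8 (swap(0, 1)): [6, 1, 3, 0, 4, 2, 5]
After 9 (reverse(1, 6)): [6, 5, 2, 4, 0, 3, 1]
After 10 (swap(5, 4)): [6, 5, 2, 4, 3, 0, 1]

Answer: 1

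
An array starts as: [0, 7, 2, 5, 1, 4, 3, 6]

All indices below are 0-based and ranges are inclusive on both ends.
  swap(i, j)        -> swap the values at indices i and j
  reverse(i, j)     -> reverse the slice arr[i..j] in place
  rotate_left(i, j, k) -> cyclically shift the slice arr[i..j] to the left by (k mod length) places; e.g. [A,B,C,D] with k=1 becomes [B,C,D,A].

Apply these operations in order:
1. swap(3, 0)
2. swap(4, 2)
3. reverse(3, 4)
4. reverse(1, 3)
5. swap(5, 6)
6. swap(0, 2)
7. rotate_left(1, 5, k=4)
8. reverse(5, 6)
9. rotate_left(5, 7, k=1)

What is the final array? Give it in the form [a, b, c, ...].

After 1 (swap(3, 0)): [5, 7, 2, 0, 1, 4, 3, 6]
After 2 (swap(4, 2)): [5, 7, 1, 0, 2, 4, 3, 6]
After 3 (reverse(3, 4)): [5, 7, 1, 2, 0, 4, 3, 6]
After 4 (reverse(1, 3)): [5, 2, 1, 7, 0, 4, 3, 6]
After 5 (swap(5, 6)): [5, 2, 1, 7, 0, 3, 4, 6]
After 6 (swap(0, 2)): [1, 2, 5, 7, 0, 3, 4, 6]
After 7 (rotate_left(1, 5, k=4)): [1, 3, 2, 5, 7, 0, 4, 6]
After 8 (reverse(5, 6)): [1, 3, 2, 5, 7, 4, 0, 6]
After 9 (rotate_left(5, 7, k=1)): [1, 3, 2, 5, 7, 0, 6, 4]

Answer: [1, 3, 2, 5, 7, 0, 6, 4]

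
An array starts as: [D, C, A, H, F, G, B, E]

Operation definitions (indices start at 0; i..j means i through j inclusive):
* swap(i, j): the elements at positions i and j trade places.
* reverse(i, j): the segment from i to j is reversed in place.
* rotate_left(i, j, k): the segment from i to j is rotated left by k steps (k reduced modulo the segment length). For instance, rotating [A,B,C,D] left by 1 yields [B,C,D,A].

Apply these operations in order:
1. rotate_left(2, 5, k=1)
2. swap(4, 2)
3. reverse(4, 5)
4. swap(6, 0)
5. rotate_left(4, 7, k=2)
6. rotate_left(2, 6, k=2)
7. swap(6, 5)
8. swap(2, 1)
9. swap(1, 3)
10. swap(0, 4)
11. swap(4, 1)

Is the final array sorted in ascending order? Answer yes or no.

After 1 (rotate_left(2, 5, k=1)): [D, C, H, F, G, A, B, E]
After 2 (swap(4, 2)): [D, C, G, F, H, A, B, E]
After 3 (reverse(4, 5)): [D, C, G, F, A, H, B, E]
After 4 (swap(6, 0)): [B, C, G, F, A, H, D, E]
After 5 (rotate_left(4, 7, k=2)): [B, C, G, F, D, E, A, H]
After 6 (rotate_left(2, 6, k=2)): [B, C, D, E, A, G, F, H]
After 7 (swap(6, 5)): [B, C, D, E, A, F, G, H]
After 8 (swap(2, 1)): [B, D, C, E, A, F, G, H]
After 9 (swap(1, 3)): [B, E, C, D, A, F, G, H]
After 10 (swap(0, 4)): [A, E, C, D, B, F, G, H]
After 11 (swap(4, 1)): [A, B, C, D, E, F, G, H]

Answer: yes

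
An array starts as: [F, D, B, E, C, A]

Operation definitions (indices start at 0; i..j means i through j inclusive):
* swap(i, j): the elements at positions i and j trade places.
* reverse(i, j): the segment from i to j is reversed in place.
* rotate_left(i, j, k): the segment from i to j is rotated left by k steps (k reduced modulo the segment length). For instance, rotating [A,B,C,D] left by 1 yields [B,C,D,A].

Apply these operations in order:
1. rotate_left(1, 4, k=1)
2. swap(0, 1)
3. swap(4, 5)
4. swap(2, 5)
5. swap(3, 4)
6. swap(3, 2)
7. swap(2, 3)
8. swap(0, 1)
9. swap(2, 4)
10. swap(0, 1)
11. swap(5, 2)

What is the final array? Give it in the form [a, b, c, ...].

After 1 (rotate_left(1, 4, k=1)): [F, B, E, C, D, A]
After 2 (swap(0, 1)): [B, F, E, C, D, A]
After 3 (swap(4, 5)): [B, F, E, C, A, D]
After 4 (swap(2, 5)): [B, F, D, C, A, E]
After 5 (swap(3, 4)): [B, F, D, A, C, E]
After 6 (swap(3, 2)): [B, F, A, D, C, E]
After 7 (swap(2, 3)): [B, F, D, A, C, E]
After 8 (swap(0, 1)): [F, B, D, A, C, E]
After 9 (swap(2, 4)): [F, B, C, A, D, E]
After 10 (swap(0, 1)): [B, F, C, A, D, E]
After 11 (swap(5, 2)): [B, F, E, A, D, C]

Answer: [B, F, E, A, D, C]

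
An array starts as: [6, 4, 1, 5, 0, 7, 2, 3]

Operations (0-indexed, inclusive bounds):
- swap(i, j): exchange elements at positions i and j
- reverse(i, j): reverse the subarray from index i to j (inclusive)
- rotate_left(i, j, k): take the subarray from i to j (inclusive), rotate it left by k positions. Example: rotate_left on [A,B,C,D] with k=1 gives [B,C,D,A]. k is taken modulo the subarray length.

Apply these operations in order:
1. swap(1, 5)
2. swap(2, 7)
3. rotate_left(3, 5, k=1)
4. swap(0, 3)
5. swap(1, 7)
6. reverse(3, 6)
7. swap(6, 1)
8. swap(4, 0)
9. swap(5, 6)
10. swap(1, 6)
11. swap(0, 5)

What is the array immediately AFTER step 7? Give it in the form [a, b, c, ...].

Answer: [0, 6, 3, 2, 5, 4, 1, 7]

Derivation:
After 1 (swap(1, 5)): [6, 7, 1, 5, 0, 4, 2, 3]
After 2 (swap(2, 7)): [6, 7, 3, 5, 0, 4, 2, 1]
After 3 (rotate_left(3, 5, k=1)): [6, 7, 3, 0, 4, 5, 2, 1]
After 4 (swap(0, 3)): [0, 7, 3, 6, 4, 5, 2, 1]
After 5 (swap(1, 7)): [0, 1, 3, 6, 4, 5, 2, 7]
After 6 (reverse(3, 6)): [0, 1, 3, 2, 5, 4, 6, 7]
After 7 (swap(6, 1)): [0, 6, 3, 2, 5, 4, 1, 7]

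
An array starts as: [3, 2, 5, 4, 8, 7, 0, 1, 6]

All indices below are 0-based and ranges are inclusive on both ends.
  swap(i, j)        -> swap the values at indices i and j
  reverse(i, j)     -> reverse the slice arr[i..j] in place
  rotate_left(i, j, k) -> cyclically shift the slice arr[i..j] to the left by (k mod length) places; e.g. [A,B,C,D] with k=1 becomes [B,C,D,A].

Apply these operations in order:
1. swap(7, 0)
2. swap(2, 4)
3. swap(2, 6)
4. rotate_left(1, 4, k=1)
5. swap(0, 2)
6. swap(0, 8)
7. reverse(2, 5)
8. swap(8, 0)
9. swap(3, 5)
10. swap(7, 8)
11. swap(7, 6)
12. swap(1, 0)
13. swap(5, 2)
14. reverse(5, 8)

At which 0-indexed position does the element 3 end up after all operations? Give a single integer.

After 1 (swap(7, 0)): [1, 2, 5, 4, 8, 7, 0, 3, 6]
After 2 (swap(2, 4)): [1, 2, 8, 4, 5, 7, 0, 3, 6]
After 3 (swap(2, 6)): [1, 2, 0, 4, 5, 7, 8, 3, 6]
After 4 (rotate_left(1, 4, k=1)): [1, 0, 4, 5, 2, 7, 8, 3, 6]
After 5 (swap(0, 2)): [4, 0, 1, 5, 2, 7, 8, 3, 6]
After 6 (swap(0, 8)): [6, 0, 1, 5, 2, 7, 8, 3, 4]
After 7 (reverse(2, 5)): [6, 0, 7, 2, 5, 1, 8, 3, 4]
After 8 (swap(8, 0)): [4, 0, 7, 2, 5, 1, 8, 3, 6]
After 9 (swap(3, 5)): [4, 0, 7, 1, 5, 2, 8, 3, 6]
After 10 (swap(7, 8)): [4, 0, 7, 1, 5, 2, 8, 6, 3]
After 11 (swap(7, 6)): [4, 0, 7, 1, 5, 2, 6, 8, 3]
After 12 (swap(1, 0)): [0, 4, 7, 1, 5, 2, 6, 8, 3]
After 13 (swap(5, 2)): [0, 4, 2, 1, 5, 7, 6, 8, 3]
After 14 (reverse(5, 8)): [0, 4, 2, 1, 5, 3, 8, 6, 7]

Answer: 5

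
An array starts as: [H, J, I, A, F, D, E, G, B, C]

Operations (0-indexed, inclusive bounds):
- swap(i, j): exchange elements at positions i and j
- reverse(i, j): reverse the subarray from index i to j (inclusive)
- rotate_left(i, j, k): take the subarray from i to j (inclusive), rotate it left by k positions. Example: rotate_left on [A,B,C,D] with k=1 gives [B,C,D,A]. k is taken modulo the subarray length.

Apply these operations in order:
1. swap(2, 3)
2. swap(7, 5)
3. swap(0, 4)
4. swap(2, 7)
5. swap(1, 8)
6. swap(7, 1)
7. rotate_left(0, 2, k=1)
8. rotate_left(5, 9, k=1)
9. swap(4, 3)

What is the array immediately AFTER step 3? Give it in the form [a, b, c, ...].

Answer: [F, J, A, I, H, G, E, D, B, C]

Derivation:
After 1 (swap(2, 3)): [H, J, A, I, F, D, E, G, B, C]
After 2 (swap(7, 5)): [H, J, A, I, F, G, E, D, B, C]
After 3 (swap(0, 4)): [F, J, A, I, H, G, E, D, B, C]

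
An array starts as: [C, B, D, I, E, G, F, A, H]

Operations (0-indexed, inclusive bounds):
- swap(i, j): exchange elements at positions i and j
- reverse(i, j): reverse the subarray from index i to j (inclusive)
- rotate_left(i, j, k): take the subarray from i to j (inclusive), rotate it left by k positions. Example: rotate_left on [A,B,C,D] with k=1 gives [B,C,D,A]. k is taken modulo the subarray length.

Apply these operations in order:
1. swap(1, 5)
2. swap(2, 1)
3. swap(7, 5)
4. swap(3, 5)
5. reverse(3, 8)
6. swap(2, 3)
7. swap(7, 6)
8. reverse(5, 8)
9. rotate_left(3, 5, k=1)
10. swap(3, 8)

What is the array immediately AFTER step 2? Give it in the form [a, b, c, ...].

Answer: [C, D, G, I, E, B, F, A, H]

Derivation:
After 1 (swap(1, 5)): [C, G, D, I, E, B, F, A, H]
After 2 (swap(2, 1)): [C, D, G, I, E, B, F, A, H]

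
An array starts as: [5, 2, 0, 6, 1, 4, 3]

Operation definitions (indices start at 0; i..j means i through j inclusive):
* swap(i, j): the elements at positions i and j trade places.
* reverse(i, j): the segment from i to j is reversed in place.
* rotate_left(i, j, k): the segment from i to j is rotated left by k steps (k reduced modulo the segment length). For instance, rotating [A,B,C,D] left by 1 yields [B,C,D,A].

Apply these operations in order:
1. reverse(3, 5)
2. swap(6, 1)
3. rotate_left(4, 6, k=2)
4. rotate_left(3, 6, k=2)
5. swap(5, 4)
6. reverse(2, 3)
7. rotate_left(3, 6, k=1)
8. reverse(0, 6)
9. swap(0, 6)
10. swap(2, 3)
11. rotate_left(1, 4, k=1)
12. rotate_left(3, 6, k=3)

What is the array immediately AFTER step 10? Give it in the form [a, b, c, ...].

Answer: [5, 2, 4, 6, 1, 3, 0]

Derivation:
After 1 (reverse(3, 5)): [5, 2, 0, 4, 1, 6, 3]
After 2 (swap(6, 1)): [5, 3, 0, 4, 1, 6, 2]
After 3 (rotate_left(4, 6, k=2)): [5, 3, 0, 4, 2, 1, 6]
After 4 (rotate_left(3, 6, k=2)): [5, 3, 0, 1, 6, 4, 2]
After 5 (swap(5, 4)): [5, 3, 0, 1, 4, 6, 2]
After 6 (reverse(2, 3)): [5, 3, 1, 0, 4, 6, 2]
After 7 (rotate_left(3, 6, k=1)): [5, 3, 1, 4, 6, 2, 0]
After 8 (reverse(0, 6)): [0, 2, 6, 4, 1, 3, 5]
After 9 (swap(0, 6)): [5, 2, 6, 4, 1, 3, 0]
After 10 (swap(2, 3)): [5, 2, 4, 6, 1, 3, 0]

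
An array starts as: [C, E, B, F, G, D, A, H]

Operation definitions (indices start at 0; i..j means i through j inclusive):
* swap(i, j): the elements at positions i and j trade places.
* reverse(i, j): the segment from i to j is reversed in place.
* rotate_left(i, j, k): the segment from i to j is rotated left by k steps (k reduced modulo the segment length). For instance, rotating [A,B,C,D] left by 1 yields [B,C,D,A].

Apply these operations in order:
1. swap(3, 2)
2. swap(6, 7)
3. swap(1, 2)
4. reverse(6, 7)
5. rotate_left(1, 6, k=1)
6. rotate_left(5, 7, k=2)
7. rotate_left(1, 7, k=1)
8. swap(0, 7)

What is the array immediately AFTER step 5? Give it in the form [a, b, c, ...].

Answer: [C, E, B, G, D, A, F, H]

Derivation:
After 1 (swap(3, 2)): [C, E, F, B, G, D, A, H]
After 2 (swap(6, 7)): [C, E, F, B, G, D, H, A]
After 3 (swap(1, 2)): [C, F, E, B, G, D, H, A]
After 4 (reverse(6, 7)): [C, F, E, B, G, D, A, H]
After 5 (rotate_left(1, 6, k=1)): [C, E, B, G, D, A, F, H]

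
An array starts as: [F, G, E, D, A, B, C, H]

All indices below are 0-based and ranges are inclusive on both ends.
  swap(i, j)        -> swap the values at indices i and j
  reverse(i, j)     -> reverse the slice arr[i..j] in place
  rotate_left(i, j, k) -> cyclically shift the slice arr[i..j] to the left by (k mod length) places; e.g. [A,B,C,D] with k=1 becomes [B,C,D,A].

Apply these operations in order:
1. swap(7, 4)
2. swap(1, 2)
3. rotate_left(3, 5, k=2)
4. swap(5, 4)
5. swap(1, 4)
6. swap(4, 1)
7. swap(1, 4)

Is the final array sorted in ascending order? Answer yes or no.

Answer: no

Derivation:
After 1 (swap(7, 4)): [F, G, E, D, H, B, C, A]
After 2 (swap(1, 2)): [F, E, G, D, H, B, C, A]
After 3 (rotate_left(3, 5, k=2)): [F, E, G, B, D, H, C, A]
After 4 (swap(5, 4)): [F, E, G, B, H, D, C, A]
After 5 (swap(1, 4)): [F, H, G, B, E, D, C, A]
After 6 (swap(4, 1)): [F, E, G, B, H, D, C, A]
After 7 (swap(1, 4)): [F, H, G, B, E, D, C, A]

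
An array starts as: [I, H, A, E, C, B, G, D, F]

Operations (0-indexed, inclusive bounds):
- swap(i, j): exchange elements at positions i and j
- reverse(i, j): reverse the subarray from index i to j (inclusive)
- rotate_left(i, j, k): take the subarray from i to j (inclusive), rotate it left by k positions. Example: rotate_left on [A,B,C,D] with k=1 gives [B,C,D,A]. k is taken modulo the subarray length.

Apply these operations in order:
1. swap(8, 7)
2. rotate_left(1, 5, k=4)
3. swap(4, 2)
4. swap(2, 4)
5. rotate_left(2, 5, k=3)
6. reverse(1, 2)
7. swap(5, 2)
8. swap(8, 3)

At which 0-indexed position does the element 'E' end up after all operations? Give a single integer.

Answer: 2

Derivation:
After 1 (swap(8, 7)): [I, H, A, E, C, B, G, F, D]
After 2 (rotate_left(1, 5, k=4)): [I, B, H, A, E, C, G, F, D]
After 3 (swap(4, 2)): [I, B, E, A, H, C, G, F, D]
After 4 (swap(2, 4)): [I, B, H, A, E, C, G, F, D]
After 5 (rotate_left(2, 5, k=3)): [I, B, C, H, A, E, G, F, D]
After 6 (reverse(1, 2)): [I, C, B, H, A, E, G, F, D]
After 7 (swap(5, 2)): [I, C, E, H, A, B, G, F, D]
After 8 (swap(8, 3)): [I, C, E, D, A, B, G, F, H]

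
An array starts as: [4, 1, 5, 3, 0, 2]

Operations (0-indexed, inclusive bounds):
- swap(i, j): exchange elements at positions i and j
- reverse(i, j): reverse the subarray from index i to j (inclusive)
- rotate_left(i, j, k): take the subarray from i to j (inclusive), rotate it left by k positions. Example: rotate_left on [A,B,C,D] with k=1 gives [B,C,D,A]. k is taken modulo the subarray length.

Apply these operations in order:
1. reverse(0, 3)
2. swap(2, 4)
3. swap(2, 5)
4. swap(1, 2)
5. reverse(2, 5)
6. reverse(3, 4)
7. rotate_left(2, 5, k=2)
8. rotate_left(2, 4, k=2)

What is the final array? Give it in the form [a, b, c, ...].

Answer: [3, 2, 0, 1, 5, 4]

Derivation:
After 1 (reverse(0, 3)): [3, 5, 1, 4, 0, 2]
After 2 (swap(2, 4)): [3, 5, 0, 4, 1, 2]
After 3 (swap(2, 5)): [3, 5, 2, 4, 1, 0]
After 4 (swap(1, 2)): [3, 2, 5, 4, 1, 0]
After 5 (reverse(2, 5)): [3, 2, 0, 1, 4, 5]
After 6 (reverse(3, 4)): [3, 2, 0, 4, 1, 5]
After 7 (rotate_left(2, 5, k=2)): [3, 2, 1, 5, 0, 4]
After 8 (rotate_left(2, 4, k=2)): [3, 2, 0, 1, 5, 4]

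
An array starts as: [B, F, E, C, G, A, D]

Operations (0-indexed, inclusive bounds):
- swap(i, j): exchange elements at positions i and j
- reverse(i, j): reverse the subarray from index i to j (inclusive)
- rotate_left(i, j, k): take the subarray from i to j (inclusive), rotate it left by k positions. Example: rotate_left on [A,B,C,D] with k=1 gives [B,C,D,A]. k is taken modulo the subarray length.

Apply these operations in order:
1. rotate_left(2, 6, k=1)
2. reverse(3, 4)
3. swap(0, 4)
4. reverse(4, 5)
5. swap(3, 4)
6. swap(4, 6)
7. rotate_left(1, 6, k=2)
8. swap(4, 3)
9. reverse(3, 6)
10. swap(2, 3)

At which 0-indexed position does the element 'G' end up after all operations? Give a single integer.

Answer: 0

Derivation:
After 1 (rotate_left(2, 6, k=1)): [B, F, C, G, A, D, E]
After 2 (reverse(3, 4)): [B, F, C, A, G, D, E]
After 3 (swap(0, 4)): [G, F, C, A, B, D, E]
After 4 (reverse(4, 5)): [G, F, C, A, D, B, E]
After 5 (swap(3, 4)): [G, F, C, D, A, B, E]
After 6 (swap(4, 6)): [G, F, C, D, E, B, A]
After 7 (rotate_left(1, 6, k=2)): [G, D, E, B, A, F, C]
After 8 (swap(4, 3)): [G, D, E, A, B, F, C]
After 9 (reverse(3, 6)): [G, D, E, C, F, B, A]
After 10 (swap(2, 3)): [G, D, C, E, F, B, A]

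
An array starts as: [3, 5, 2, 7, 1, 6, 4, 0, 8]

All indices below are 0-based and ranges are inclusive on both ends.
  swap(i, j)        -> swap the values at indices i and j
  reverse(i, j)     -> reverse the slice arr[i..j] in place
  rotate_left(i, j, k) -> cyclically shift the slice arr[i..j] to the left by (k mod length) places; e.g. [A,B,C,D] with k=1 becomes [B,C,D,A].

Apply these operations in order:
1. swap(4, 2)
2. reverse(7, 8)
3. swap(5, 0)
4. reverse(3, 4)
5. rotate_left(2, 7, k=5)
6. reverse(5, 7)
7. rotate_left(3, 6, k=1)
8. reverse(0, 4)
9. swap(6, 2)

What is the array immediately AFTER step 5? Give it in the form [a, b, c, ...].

After 1 (swap(4, 2)): [3, 5, 1, 7, 2, 6, 4, 0, 8]
After 2 (reverse(7, 8)): [3, 5, 1, 7, 2, 6, 4, 8, 0]
After 3 (swap(5, 0)): [6, 5, 1, 7, 2, 3, 4, 8, 0]
After 4 (reverse(3, 4)): [6, 5, 1, 2, 7, 3, 4, 8, 0]
After 5 (rotate_left(2, 7, k=5)): [6, 5, 8, 1, 2, 7, 3, 4, 0]

Answer: [6, 5, 8, 1, 2, 7, 3, 4, 0]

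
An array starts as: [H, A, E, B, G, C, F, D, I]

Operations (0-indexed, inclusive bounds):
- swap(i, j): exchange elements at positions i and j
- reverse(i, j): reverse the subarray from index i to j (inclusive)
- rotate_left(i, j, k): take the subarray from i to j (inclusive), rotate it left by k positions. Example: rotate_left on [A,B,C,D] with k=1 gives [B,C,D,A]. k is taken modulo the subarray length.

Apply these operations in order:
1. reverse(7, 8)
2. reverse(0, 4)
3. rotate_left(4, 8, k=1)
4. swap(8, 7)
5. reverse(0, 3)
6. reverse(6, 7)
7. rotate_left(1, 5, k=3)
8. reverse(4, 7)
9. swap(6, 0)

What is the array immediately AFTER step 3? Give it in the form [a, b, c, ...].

After 1 (reverse(7, 8)): [H, A, E, B, G, C, F, I, D]
After 2 (reverse(0, 4)): [G, B, E, A, H, C, F, I, D]
After 3 (rotate_left(4, 8, k=1)): [G, B, E, A, C, F, I, D, H]

Answer: [G, B, E, A, C, F, I, D, H]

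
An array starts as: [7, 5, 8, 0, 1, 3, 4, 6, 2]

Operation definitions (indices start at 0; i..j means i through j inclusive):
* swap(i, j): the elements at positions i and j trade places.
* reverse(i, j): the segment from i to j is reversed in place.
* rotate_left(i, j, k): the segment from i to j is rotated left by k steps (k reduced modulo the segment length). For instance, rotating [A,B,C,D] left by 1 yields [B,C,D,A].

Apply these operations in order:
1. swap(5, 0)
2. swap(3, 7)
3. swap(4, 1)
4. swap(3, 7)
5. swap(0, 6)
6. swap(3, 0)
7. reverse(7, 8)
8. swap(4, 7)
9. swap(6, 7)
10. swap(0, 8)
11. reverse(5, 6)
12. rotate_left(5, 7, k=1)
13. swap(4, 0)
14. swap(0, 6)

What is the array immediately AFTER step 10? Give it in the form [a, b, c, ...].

Answer: [6, 1, 8, 4, 2, 7, 5, 3, 0]

Derivation:
After 1 (swap(5, 0)): [3, 5, 8, 0, 1, 7, 4, 6, 2]
After 2 (swap(3, 7)): [3, 5, 8, 6, 1, 7, 4, 0, 2]
After 3 (swap(4, 1)): [3, 1, 8, 6, 5, 7, 4, 0, 2]
After 4 (swap(3, 7)): [3, 1, 8, 0, 5, 7, 4, 6, 2]
After 5 (swap(0, 6)): [4, 1, 8, 0, 5, 7, 3, 6, 2]
After 6 (swap(3, 0)): [0, 1, 8, 4, 5, 7, 3, 6, 2]
After 7 (reverse(7, 8)): [0, 1, 8, 4, 5, 7, 3, 2, 6]
After 8 (swap(4, 7)): [0, 1, 8, 4, 2, 7, 3, 5, 6]
After 9 (swap(6, 7)): [0, 1, 8, 4, 2, 7, 5, 3, 6]
After 10 (swap(0, 8)): [6, 1, 8, 4, 2, 7, 5, 3, 0]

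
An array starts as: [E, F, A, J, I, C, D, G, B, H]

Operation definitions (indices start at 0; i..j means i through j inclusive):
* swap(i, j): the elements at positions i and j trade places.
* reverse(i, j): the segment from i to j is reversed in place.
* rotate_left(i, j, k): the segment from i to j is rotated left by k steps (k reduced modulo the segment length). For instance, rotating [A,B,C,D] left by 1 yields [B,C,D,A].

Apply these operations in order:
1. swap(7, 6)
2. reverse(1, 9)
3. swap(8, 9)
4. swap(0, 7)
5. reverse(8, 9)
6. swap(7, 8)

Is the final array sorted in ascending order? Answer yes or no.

Answer: no

Derivation:
After 1 (swap(7, 6)): [E, F, A, J, I, C, G, D, B, H]
After 2 (reverse(1, 9)): [E, H, B, D, G, C, I, J, A, F]
After 3 (swap(8, 9)): [E, H, B, D, G, C, I, J, F, A]
After 4 (swap(0, 7)): [J, H, B, D, G, C, I, E, F, A]
After 5 (reverse(8, 9)): [J, H, B, D, G, C, I, E, A, F]
After 6 (swap(7, 8)): [J, H, B, D, G, C, I, A, E, F]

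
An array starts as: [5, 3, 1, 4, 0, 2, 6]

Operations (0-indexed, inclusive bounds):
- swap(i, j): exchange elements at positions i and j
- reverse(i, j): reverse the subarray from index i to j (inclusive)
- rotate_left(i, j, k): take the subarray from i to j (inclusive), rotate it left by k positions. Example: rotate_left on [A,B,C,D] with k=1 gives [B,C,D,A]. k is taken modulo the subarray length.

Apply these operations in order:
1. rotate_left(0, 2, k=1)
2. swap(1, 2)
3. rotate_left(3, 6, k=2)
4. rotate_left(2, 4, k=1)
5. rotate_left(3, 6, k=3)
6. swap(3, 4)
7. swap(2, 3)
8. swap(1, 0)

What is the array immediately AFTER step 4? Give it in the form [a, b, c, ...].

Answer: [3, 5, 2, 6, 1, 4, 0]

Derivation:
After 1 (rotate_left(0, 2, k=1)): [3, 1, 5, 4, 0, 2, 6]
After 2 (swap(1, 2)): [3, 5, 1, 4, 0, 2, 6]
After 3 (rotate_left(3, 6, k=2)): [3, 5, 1, 2, 6, 4, 0]
After 4 (rotate_left(2, 4, k=1)): [3, 5, 2, 6, 1, 4, 0]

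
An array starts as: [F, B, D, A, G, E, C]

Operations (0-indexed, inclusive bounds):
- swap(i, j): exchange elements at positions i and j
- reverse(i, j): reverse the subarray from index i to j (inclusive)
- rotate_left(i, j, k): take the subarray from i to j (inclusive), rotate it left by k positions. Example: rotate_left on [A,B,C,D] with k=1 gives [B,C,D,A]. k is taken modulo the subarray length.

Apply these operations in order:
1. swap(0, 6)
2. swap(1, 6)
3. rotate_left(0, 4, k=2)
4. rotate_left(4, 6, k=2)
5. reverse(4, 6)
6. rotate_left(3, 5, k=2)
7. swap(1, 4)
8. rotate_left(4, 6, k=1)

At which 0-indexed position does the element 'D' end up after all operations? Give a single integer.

Answer: 0

Derivation:
After 1 (swap(0, 6)): [C, B, D, A, G, E, F]
After 2 (swap(1, 6)): [C, F, D, A, G, E, B]
After 3 (rotate_left(0, 4, k=2)): [D, A, G, C, F, E, B]
After 4 (rotate_left(4, 6, k=2)): [D, A, G, C, B, F, E]
After 5 (reverse(4, 6)): [D, A, G, C, E, F, B]
After 6 (rotate_left(3, 5, k=2)): [D, A, G, F, C, E, B]
After 7 (swap(1, 4)): [D, C, G, F, A, E, B]
After 8 (rotate_left(4, 6, k=1)): [D, C, G, F, E, B, A]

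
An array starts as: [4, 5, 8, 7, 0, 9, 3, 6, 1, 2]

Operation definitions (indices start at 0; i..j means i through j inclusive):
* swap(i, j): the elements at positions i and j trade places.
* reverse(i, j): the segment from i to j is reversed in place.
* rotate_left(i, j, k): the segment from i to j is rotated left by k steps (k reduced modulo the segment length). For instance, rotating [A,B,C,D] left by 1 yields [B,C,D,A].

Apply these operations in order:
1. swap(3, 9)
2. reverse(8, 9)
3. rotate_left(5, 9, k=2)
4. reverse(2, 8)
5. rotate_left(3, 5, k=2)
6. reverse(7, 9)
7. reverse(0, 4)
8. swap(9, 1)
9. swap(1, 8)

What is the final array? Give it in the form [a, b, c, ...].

After 1 (swap(3, 9)): [4, 5, 8, 2, 0, 9, 3, 6, 1, 7]
After 2 (reverse(8, 9)): [4, 5, 8, 2, 0, 9, 3, 6, 7, 1]
After 3 (rotate_left(5, 9, k=2)): [4, 5, 8, 2, 0, 6, 7, 1, 9, 3]
After 4 (reverse(2, 8)): [4, 5, 9, 1, 7, 6, 0, 2, 8, 3]
After 5 (rotate_left(3, 5, k=2)): [4, 5, 9, 6, 1, 7, 0, 2, 8, 3]
After 6 (reverse(7, 9)): [4, 5, 9, 6, 1, 7, 0, 3, 8, 2]
After 7 (reverse(0, 4)): [1, 6, 9, 5, 4, 7, 0, 3, 8, 2]
After 8 (swap(9, 1)): [1, 2, 9, 5, 4, 7, 0, 3, 8, 6]
After 9 (swap(1, 8)): [1, 8, 9, 5, 4, 7, 0, 3, 2, 6]

Answer: [1, 8, 9, 5, 4, 7, 0, 3, 2, 6]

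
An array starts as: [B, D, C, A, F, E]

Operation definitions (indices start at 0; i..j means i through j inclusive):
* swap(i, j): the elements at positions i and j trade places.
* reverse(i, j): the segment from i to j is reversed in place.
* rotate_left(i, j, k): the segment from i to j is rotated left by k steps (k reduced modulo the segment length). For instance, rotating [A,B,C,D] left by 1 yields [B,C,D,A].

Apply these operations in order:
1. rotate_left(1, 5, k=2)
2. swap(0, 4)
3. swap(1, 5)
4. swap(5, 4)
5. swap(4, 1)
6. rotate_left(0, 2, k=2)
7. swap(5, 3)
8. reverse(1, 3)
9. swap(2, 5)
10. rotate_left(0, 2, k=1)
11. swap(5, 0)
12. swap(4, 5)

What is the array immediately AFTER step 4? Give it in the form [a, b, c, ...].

After 1 (rotate_left(1, 5, k=2)): [B, A, F, E, D, C]
After 2 (swap(0, 4)): [D, A, F, E, B, C]
After 3 (swap(1, 5)): [D, C, F, E, B, A]
After 4 (swap(5, 4)): [D, C, F, E, A, B]

Answer: [D, C, F, E, A, B]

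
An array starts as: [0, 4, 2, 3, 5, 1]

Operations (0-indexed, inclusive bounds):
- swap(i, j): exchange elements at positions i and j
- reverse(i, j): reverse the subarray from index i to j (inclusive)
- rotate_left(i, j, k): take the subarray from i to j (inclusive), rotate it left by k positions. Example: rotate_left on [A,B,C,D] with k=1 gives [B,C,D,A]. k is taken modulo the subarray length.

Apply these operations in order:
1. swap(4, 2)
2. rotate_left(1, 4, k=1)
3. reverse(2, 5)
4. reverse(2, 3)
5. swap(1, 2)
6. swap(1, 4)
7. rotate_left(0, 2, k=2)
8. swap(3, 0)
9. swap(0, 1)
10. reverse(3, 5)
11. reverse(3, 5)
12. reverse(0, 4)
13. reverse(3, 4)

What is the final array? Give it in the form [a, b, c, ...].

After 1 (swap(4, 2)): [0, 4, 5, 3, 2, 1]
After 2 (rotate_left(1, 4, k=1)): [0, 5, 3, 2, 4, 1]
After 3 (reverse(2, 5)): [0, 5, 1, 4, 2, 3]
After 4 (reverse(2, 3)): [0, 5, 4, 1, 2, 3]
After 5 (swap(1, 2)): [0, 4, 5, 1, 2, 3]
After 6 (swap(1, 4)): [0, 2, 5, 1, 4, 3]
After 7 (rotate_left(0, 2, k=2)): [5, 0, 2, 1, 4, 3]
After 8 (swap(3, 0)): [1, 0, 2, 5, 4, 3]
After 9 (swap(0, 1)): [0, 1, 2, 5, 4, 3]
After 10 (reverse(3, 5)): [0, 1, 2, 3, 4, 5]
After 11 (reverse(3, 5)): [0, 1, 2, 5, 4, 3]
After 12 (reverse(0, 4)): [4, 5, 2, 1, 0, 3]
After 13 (reverse(3, 4)): [4, 5, 2, 0, 1, 3]

Answer: [4, 5, 2, 0, 1, 3]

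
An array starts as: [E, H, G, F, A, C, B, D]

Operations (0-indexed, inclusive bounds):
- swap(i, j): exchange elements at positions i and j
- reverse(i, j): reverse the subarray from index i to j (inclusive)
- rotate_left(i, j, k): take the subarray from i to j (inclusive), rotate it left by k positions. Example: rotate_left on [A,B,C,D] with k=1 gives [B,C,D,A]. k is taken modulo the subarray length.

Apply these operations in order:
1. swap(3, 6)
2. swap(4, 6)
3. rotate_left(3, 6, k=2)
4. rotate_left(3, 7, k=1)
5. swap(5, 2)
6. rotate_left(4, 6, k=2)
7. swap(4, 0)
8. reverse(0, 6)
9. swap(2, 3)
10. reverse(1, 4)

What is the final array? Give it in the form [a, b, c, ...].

Answer: [G, F, E, A, B, H, D, C]

Derivation:
After 1 (swap(3, 6)): [E, H, G, B, A, C, F, D]
After 2 (swap(4, 6)): [E, H, G, B, F, C, A, D]
After 3 (rotate_left(3, 6, k=2)): [E, H, G, C, A, B, F, D]
After 4 (rotate_left(3, 7, k=1)): [E, H, G, A, B, F, D, C]
After 5 (swap(5, 2)): [E, H, F, A, B, G, D, C]
After 6 (rotate_left(4, 6, k=2)): [E, H, F, A, D, B, G, C]
After 7 (swap(4, 0)): [D, H, F, A, E, B, G, C]
After 8 (reverse(0, 6)): [G, B, E, A, F, H, D, C]
After 9 (swap(2, 3)): [G, B, A, E, F, H, D, C]
After 10 (reverse(1, 4)): [G, F, E, A, B, H, D, C]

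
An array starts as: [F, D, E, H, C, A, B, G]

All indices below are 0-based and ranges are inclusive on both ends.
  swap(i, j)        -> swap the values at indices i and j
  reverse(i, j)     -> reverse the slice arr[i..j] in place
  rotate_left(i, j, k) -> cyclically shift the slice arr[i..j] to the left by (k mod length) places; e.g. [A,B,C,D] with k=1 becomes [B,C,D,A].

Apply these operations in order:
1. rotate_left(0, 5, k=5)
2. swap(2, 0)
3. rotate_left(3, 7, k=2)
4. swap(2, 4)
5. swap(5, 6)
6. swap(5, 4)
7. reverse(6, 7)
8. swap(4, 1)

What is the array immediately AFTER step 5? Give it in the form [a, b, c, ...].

Answer: [D, F, B, C, A, E, G, H]

Derivation:
After 1 (rotate_left(0, 5, k=5)): [A, F, D, E, H, C, B, G]
After 2 (swap(2, 0)): [D, F, A, E, H, C, B, G]
After 3 (rotate_left(3, 7, k=2)): [D, F, A, C, B, G, E, H]
After 4 (swap(2, 4)): [D, F, B, C, A, G, E, H]
After 5 (swap(5, 6)): [D, F, B, C, A, E, G, H]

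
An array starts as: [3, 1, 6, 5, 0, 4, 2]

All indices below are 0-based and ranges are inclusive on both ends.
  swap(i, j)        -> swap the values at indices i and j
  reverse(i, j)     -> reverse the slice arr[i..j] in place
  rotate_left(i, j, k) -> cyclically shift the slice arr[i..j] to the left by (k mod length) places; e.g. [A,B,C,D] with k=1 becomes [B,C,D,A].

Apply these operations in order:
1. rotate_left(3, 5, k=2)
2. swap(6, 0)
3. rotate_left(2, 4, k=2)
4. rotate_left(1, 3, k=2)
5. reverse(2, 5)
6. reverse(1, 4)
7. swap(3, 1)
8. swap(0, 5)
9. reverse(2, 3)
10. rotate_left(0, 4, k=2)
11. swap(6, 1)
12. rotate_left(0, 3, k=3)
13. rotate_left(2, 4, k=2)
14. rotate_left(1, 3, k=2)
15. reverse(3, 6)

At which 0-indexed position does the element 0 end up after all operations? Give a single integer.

After 1 (rotate_left(3, 5, k=2)): [3, 1, 6, 4, 5, 0, 2]
After 2 (swap(6, 0)): [2, 1, 6, 4, 5, 0, 3]
After 3 (rotate_left(2, 4, k=2)): [2, 1, 5, 6, 4, 0, 3]
After 4 (rotate_left(1, 3, k=2)): [2, 6, 1, 5, 4, 0, 3]
After 5 (reverse(2, 5)): [2, 6, 0, 4, 5, 1, 3]
After 6 (reverse(1, 4)): [2, 5, 4, 0, 6, 1, 3]
After 7 (swap(3, 1)): [2, 0, 4, 5, 6, 1, 3]
After 8 (swap(0, 5)): [1, 0, 4, 5, 6, 2, 3]
After 9 (reverse(2, 3)): [1, 0, 5, 4, 6, 2, 3]
After 10 (rotate_left(0, 4, k=2)): [5, 4, 6, 1, 0, 2, 3]
After 11 (swap(6, 1)): [5, 3, 6, 1, 0, 2, 4]
After 12 (rotate_left(0, 3, k=3)): [1, 5, 3, 6, 0, 2, 4]
After 13 (rotate_left(2, 4, k=2)): [1, 5, 0, 3, 6, 2, 4]
After 14 (rotate_left(1, 3, k=2)): [1, 3, 5, 0, 6, 2, 4]
After 15 (reverse(3, 6)): [1, 3, 5, 4, 2, 6, 0]

Answer: 6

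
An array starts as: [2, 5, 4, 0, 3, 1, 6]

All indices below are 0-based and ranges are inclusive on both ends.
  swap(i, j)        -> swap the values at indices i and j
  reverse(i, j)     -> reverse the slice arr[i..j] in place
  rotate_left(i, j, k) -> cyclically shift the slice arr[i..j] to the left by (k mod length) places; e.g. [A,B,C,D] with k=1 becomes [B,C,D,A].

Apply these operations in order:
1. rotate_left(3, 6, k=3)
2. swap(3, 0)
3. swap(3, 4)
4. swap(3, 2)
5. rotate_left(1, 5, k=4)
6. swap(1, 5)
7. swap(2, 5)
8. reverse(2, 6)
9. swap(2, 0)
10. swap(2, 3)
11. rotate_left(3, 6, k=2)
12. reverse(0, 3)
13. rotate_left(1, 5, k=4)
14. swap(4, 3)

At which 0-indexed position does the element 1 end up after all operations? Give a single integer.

Answer: 3

Derivation:
After 1 (rotate_left(3, 6, k=3)): [2, 5, 4, 6, 0, 3, 1]
After 2 (swap(3, 0)): [6, 5, 4, 2, 0, 3, 1]
After 3 (swap(3, 4)): [6, 5, 4, 0, 2, 3, 1]
After 4 (swap(3, 2)): [6, 5, 0, 4, 2, 3, 1]
After 5 (rotate_left(1, 5, k=4)): [6, 3, 5, 0, 4, 2, 1]
After 6 (swap(1, 5)): [6, 2, 5, 0, 4, 3, 1]
After 7 (swap(2, 5)): [6, 2, 3, 0, 4, 5, 1]
After 8 (reverse(2, 6)): [6, 2, 1, 5, 4, 0, 3]
After 9 (swap(2, 0)): [1, 2, 6, 5, 4, 0, 3]
After 10 (swap(2, 3)): [1, 2, 5, 6, 4, 0, 3]
After 11 (rotate_left(3, 6, k=2)): [1, 2, 5, 0, 3, 6, 4]
After 12 (reverse(0, 3)): [0, 5, 2, 1, 3, 6, 4]
After 13 (rotate_left(1, 5, k=4)): [0, 6, 5, 2, 1, 3, 4]
After 14 (swap(4, 3)): [0, 6, 5, 1, 2, 3, 4]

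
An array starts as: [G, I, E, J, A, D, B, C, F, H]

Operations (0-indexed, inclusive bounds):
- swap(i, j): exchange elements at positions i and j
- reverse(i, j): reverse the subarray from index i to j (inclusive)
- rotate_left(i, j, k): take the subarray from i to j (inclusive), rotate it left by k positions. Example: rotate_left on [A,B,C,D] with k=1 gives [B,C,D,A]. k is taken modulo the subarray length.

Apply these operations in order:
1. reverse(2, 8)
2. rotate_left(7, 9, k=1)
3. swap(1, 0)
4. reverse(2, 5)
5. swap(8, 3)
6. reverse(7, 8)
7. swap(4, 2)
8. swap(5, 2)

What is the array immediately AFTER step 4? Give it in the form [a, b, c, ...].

After 1 (reverse(2, 8)): [G, I, F, C, B, D, A, J, E, H]
After 2 (rotate_left(7, 9, k=1)): [G, I, F, C, B, D, A, E, H, J]
After 3 (swap(1, 0)): [I, G, F, C, B, D, A, E, H, J]
After 4 (reverse(2, 5)): [I, G, D, B, C, F, A, E, H, J]

Answer: [I, G, D, B, C, F, A, E, H, J]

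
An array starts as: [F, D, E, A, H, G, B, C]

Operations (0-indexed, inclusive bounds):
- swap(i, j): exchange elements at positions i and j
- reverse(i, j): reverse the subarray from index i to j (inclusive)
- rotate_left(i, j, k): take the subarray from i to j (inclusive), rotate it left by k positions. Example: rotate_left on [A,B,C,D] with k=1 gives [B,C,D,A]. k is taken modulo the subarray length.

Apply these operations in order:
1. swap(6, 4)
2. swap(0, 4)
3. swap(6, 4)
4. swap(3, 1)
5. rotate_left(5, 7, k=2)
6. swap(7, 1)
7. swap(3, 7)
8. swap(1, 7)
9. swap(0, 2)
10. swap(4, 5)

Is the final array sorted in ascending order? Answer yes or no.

After 1 (swap(6, 4)): [F, D, E, A, B, G, H, C]
After 2 (swap(0, 4)): [B, D, E, A, F, G, H, C]
After 3 (swap(6, 4)): [B, D, E, A, H, G, F, C]
After 4 (swap(3, 1)): [B, A, E, D, H, G, F, C]
After 5 (rotate_left(5, 7, k=2)): [B, A, E, D, H, C, G, F]
After 6 (swap(7, 1)): [B, F, E, D, H, C, G, A]
After 7 (swap(3, 7)): [B, F, E, A, H, C, G, D]
After 8 (swap(1, 7)): [B, D, E, A, H, C, G, F]
After 9 (swap(0, 2)): [E, D, B, A, H, C, G, F]
After 10 (swap(4, 5)): [E, D, B, A, C, H, G, F]

Answer: no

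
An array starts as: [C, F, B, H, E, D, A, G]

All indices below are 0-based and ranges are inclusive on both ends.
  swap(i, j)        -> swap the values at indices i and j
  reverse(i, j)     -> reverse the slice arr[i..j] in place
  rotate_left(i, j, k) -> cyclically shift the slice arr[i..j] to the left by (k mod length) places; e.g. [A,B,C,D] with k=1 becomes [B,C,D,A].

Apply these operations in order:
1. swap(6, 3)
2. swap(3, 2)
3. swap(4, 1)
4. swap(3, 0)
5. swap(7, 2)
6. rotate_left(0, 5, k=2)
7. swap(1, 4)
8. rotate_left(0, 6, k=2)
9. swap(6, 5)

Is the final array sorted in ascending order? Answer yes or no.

Answer: no

Derivation:
After 1 (swap(6, 3)): [C, F, B, A, E, D, H, G]
After 2 (swap(3, 2)): [C, F, A, B, E, D, H, G]
After 3 (swap(4, 1)): [C, E, A, B, F, D, H, G]
After 4 (swap(3, 0)): [B, E, A, C, F, D, H, G]
After 5 (swap(7, 2)): [B, E, G, C, F, D, H, A]
After 6 (rotate_left(0, 5, k=2)): [G, C, F, D, B, E, H, A]
After 7 (swap(1, 4)): [G, B, F, D, C, E, H, A]
After 8 (rotate_left(0, 6, k=2)): [F, D, C, E, H, G, B, A]
After 9 (swap(6, 5)): [F, D, C, E, H, B, G, A]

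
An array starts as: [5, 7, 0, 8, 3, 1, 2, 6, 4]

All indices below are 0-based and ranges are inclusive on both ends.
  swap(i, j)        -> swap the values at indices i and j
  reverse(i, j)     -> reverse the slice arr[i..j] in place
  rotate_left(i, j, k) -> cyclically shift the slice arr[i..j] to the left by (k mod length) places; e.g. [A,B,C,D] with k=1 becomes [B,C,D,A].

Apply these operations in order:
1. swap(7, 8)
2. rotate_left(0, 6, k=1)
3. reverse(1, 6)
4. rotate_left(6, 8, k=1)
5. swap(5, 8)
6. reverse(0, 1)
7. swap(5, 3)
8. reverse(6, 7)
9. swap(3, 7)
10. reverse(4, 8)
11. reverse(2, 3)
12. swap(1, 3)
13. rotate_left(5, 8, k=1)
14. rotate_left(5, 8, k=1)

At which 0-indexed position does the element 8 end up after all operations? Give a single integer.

After 1 (swap(7, 8)): [5, 7, 0, 8, 3, 1, 2, 4, 6]
After 2 (rotate_left(0, 6, k=1)): [7, 0, 8, 3, 1, 2, 5, 4, 6]
After 3 (reverse(1, 6)): [7, 5, 2, 1, 3, 8, 0, 4, 6]
After 4 (rotate_left(6, 8, k=1)): [7, 5, 2, 1, 3, 8, 4, 6, 0]
After 5 (swap(5, 8)): [7, 5, 2, 1, 3, 0, 4, 6, 8]
After 6 (reverse(0, 1)): [5, 7, 2, 1, 3, 0, 4, 6, 8]
After 7 (swap(5, 3)): [5, 7, 2, 0, 3, 1, 4, 6, 8]
After 8 (reverse(6, 7)): [5, 7, 2, 0, 3, 1, 6, 4, 8]
After 9 (swap(3, 7)): [5, 7, 2, 4, 3, 1, 6, 0, 8]
After 10 (reverse(4, 8)): [5, 7, 2, 4, 8, 0, 6, 1, 3]
After 11 (reverse(2, 3)): [5, 7, 4, 2, 8, 0, 6, 1, 3]
After 12 (swap(1, 3)): [5, 2, 4, 7, 8, 0, 6, 1, 3]
After 13 (rotate_left(5, 8, k=1)): [5, 2, 4, 7, 8, 6, 1, 3, 0]
After 14 (rotate_left(5, 8, k=1)): [5, 2, 4, 7, 8, 1, 3, 0, 6]

Answer: 4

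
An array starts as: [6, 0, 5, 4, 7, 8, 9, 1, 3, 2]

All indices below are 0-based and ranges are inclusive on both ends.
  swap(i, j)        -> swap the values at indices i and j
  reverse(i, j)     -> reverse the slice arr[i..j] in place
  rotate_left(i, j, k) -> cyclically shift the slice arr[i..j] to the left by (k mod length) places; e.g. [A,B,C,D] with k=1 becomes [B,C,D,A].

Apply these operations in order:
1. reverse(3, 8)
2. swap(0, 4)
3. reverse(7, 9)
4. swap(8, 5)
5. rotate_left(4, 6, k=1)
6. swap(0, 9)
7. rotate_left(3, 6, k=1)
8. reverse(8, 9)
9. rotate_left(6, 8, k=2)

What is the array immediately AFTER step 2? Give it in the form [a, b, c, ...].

After 1 (reverse(3, 8)): [6, 0, 5, 3, 1, 9, 8, 7, 4, 2]
After 2 (swap(0, 4)): [1, 0, 5, 3, 6, 9, 8, 7, 4, 2]

Answer: [1, 0, 5, 3, 6, 9, 8, 7, 4, 2]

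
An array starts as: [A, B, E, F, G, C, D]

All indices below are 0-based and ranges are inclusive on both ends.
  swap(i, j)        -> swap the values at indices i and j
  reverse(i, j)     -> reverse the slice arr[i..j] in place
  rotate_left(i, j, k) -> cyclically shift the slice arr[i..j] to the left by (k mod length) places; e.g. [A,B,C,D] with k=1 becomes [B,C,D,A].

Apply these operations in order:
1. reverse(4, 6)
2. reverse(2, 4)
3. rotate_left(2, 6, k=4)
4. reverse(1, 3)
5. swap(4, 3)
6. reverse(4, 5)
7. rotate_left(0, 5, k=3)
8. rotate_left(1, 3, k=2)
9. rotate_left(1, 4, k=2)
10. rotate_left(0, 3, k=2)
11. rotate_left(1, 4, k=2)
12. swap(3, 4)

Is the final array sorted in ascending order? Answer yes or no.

Answer: no

Derivation:
After 1 (reverse(4, 6)): [A, B, E, F, D, C, G]
After 2 (reverse(2, 4)): [A, B, D, F, E, C, G]
After 3 (rotate_left(2, 6, k=4)): [A, B, G, D, F, E, C]
After 4 (reverse(1, 3)): [A, D, G, B, F, E, C]
After 5 (swap(4, 3)): [A, D, G, F, B, E, C]
After 6 (reverse(4, 5)): [A, D, G, F, E, B, C]
After 7 (rotate_left(0, 5, k=3)): [F, E, B, A, D, G, C]
After 8 (rotate_left(1, 3, k=2)): [F, A, E, B, D, G, C]
After 9 (rotate_left(1, 4, k=2)): [F, B, D, A, E, G, C]
After 10 (rotate_left(0, 3, k=2)): [D, A, F, B, E, G, C]
After 11 (rotate_left(1, 4, k=2)): [D, B, E, A, F, G, C]
After 12 (swap(3, 4)): [D, B, E, F, A, G, C]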